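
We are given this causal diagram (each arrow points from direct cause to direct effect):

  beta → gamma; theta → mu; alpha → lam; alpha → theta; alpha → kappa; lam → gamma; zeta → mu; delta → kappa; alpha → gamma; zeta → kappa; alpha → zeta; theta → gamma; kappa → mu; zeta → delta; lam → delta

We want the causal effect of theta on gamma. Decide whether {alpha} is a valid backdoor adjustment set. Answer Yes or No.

Yes

Backdoor paths from theta to gamma (paths whose first edge points into theta):
  P1: theta <- alpha -> lam -> gamma
  P2: theta <- alpha -> zeta -> delta <- lam -> gamma
  P3: theta <- alpha -> zeta -> kappa <- delta <- lam -> gamma
  P4: theta <- alpha -> zeta -> mu <- kappa <- delta <- lam -> gamma
  P5: theta <- alpha -> kappa <- zeta -> delta <- lam -> gamma
  P6: theta <- alpha -> kappa <- delta <- lam -> gamma
  P7: theta <- alpha -> kappa -> mu <- zeta -> delta <- lam -> gamma
  P8: theta <- alpha -> gamma
Condition 1 (no descendant of theta in the set): holds — descendants of theta are {gamma, mu}; none are in {alpha}.
Condition 2 (every backdoor path blocked by {alpha}):
  P1: blocked at fork node alpha ∈ conditioning set.
  P2: blocked at fork node alpha ∈ conditioning set.
  P3: blocked at fork node alpha ∈ conditioning set.
  P4: blocked at fork node alpha ∈ conditioning set.
  P5: blocked at fork node alpha ∈ conditioning set.
  P6: blocked at fork node alpha ∈ conditioning set.
  P7: blocked at fork node alpha ∈ conditioning set.
  P8: blocked at fork node alpha ∈ conditioning set.
{alpha} satisfies the backdoor criterion.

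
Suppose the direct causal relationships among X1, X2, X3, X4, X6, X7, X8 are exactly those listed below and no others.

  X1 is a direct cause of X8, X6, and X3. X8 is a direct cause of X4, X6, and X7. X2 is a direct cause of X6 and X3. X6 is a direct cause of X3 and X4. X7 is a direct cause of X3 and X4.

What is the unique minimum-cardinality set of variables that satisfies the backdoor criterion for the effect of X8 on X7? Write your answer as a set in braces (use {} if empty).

{}

Variables eligible for adjustment (non-descendants of X8, excluding X8 and X7): {X1, X2}.
Backdoor paths from X8 to X7:
  P1: X8 <- X1 -> X6 <- X2 -> X3 <- X7
  P2: X8 <- X1 -> X6 -> X3 <- X7
  P3: X8 <- X1 -> X6 -> X4 <- X7
  P4: X8 <- X1 -> X3 <- X2 -> X6 -> X4 <- X7
  P5: X8 <- X1 -> X3 <- X6 -> X4 <- X7
  P6: X8 <- X1 -> X3 <- X7
Each backdoor path contains an unconditioned collider, so every path is already blocked with the empty conditioning set:
  P1: blocked at collider X6 (neither it nor any descendant is in the conditioning set).
  P2: blocked at collider X3 (neither it nor any descendant is in the conditioning set).
  P3: blocked at collider X4 (neither it nor any descendant is in the conditioning set).
  P4: blocked at collider X3 (neither it nor any descendant is in the conditioning set).
  P5: blocked at collider X3 (neither it nor any descendant is in the conditioning set).
  P6: blocked at collider X3 (neither it nor any descendant is in the conditioning set).
The empty set is therefore the unique smallest valid set.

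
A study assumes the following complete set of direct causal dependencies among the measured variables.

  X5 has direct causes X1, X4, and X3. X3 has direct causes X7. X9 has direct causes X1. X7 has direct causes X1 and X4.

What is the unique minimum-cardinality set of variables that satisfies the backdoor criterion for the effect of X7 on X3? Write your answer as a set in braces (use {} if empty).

Variables eligible for adjustment (non-descendants of X7, excluding X7 and X3): {X1, X4, X9}.
Backdoor paths from X7 to X3:
  P1: X7 <- X1 -> X5 <- X3
  P2: X7 <- X4 -> X5 <- X3
Each backdoor path contains an unconditioned collider, so every path is already blocked with the empty conditioning set:
  P1: blocked at collider X5 (neither it nor any descendant is in the conditioning set).
  P2: blocked at collider X5 (neither it nor any descendant is in the conditioning set).
The empty set is therefore the unique smallest valid set.

{}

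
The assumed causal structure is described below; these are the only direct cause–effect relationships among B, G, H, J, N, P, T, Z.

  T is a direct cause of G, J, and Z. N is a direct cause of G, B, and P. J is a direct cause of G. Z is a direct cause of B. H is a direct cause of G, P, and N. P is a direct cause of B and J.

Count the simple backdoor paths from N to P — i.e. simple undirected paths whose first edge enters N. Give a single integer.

5

A backdoor path from N to P is any simple undirected path whose first edge points into N (i.e. leaves N via a parent).
Parents of N: {H}.
Enumerating:
  P1: N <- H -> P
  P2: N <- H -> G <- T -> Z -> B <- P
  P3: N <- H -> G <- T -> J <- P
  P4: N <- H -> G <- J <- T -> Z -> B <- P
  P5: N <- H -> G <- J <- P
That exhausts the simple backdoor paths. Count: 5.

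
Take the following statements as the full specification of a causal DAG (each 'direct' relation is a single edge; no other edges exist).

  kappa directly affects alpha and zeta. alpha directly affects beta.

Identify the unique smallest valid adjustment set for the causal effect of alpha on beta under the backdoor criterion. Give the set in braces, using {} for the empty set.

Variables eligible for adjustment (non-descendants of alpha, excluding alpha and beta): {kappa, zeta}.
Backdoor paths from alpha to beta:
  (none)
With no backdoor paths the empty set already satisfies the criterion, and it is trivially minimal.

{}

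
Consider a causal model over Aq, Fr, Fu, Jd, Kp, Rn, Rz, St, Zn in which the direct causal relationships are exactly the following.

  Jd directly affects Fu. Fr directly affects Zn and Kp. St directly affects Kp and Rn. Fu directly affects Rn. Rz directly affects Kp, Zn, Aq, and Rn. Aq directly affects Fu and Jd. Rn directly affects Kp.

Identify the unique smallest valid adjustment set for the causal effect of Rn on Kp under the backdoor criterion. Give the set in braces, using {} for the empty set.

{Rz, St}

Variables eligible for adjustment (non-descendants of Rn, excluding Rn and Kp): {Aq, Fr, Fu, Jd, Rz, St, Zn}.
Backdoor paths from Rn to Kp:
  P1: Rn <- St -> Kp
  P2: Rn <- Rz -> Zn <- Fr -> Kp
  P3: Rn <- Rz -> Kp
  P4: Rn <- Fu <- Aq <- Rz -> Zn <- Fr -> Kp
  P5: Rn <- Fu <- Aq <- Rz -> Kp
  P6: Rn <- Fu <- Jd <- Aq <- Rz -> Zn <- Fr -> Kp
  P7: Rn <- Fu <- Jd <- Aq <- Rz -> Kp
The empty set is not sufficient: P1 (Rn <- St -> Kp) has no collider blocking it and no conditioned non-collider, so it is open.
Try {Rz, St}:
  P1: blocked at fork node St ∈ conditioning set.
  P2: blocked at fork node Rz ∈ conditioning set.
  P3: blocked at fork node Rz ∈ conditioning set.
  P4: blocked at fork node Rz ∈ conditioning set.
  P5: blocked at fork node Rz ∈ conditioning set.
  P6: blocked at fork node Rz ∈ conditioning set.
  P7: blocked at fork node Rz ∈ conditioning set.
{Rz, St} contains no descendant of Rn and blocks every backdoor path.
Every element of {Rz, St} is needed (dropping Rz leaves P3 open; dropping St leaves P1 open), so no proper subset is valid.
Among all size-2 subsets of the eligible variables, only {Rz, St} blocks every backdoor path, so it is the unique smallest valid adjustment set.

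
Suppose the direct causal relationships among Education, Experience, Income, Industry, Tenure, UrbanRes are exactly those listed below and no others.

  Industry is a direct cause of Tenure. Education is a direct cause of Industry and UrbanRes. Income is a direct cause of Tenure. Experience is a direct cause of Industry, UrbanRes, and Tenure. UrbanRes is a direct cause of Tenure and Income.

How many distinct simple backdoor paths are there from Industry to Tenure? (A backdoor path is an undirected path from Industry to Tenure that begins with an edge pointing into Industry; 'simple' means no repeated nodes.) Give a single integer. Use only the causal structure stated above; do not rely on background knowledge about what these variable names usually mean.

6

A backdoor path from Industry to Tenure is any simple undirected path whose first edge points into Industry (i.e. leaves Industry via a parent).
Parents of Industry: {Education, Experience}.
Enumerating:
  P1: Industry <- Education -> UrbanRes <- Experience -> Tenure
  P2: Industry <- Education -> UrbanRes -> Income -> Tenure
  P3: Industry <- Education -> UrbanRes -> Tenure
  P4: Industry <- Experience -> UrbanRes -> Income -> Tenure
  P5: Industry <- Experience -> UrbanRes -> Tenure
  P6: Industry <- Experience -> Tenure
That exhausts the simple backdoor paths. Count: 6.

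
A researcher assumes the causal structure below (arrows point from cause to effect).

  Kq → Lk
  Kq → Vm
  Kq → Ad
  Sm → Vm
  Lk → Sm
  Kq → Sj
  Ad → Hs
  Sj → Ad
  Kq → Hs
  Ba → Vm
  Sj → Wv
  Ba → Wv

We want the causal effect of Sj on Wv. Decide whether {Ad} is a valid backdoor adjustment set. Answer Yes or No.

No

Backdoor paths from Sj to Wv (paths whose first edge points into Sj):
  P1: Sj <- Kq -> Lk -> Sm -> Vm <- Ba -> Wv
  P2: Sj <- Kq -> Vm <- Ba -> Wv
Condition 1 (no descendant of Sj in the set): FAILS — Ad is a descendant of Sj.
Condition 2 (every backdoor path blocked by {Ad}):
  P1: blocked at collider Vm (neither it nor any descendant is in the conditioning set).
  P2: blocked at collider Vm (neither it nor any descendant is in the conditioning set).
{Ad} does not satisfy the backdoor criterion.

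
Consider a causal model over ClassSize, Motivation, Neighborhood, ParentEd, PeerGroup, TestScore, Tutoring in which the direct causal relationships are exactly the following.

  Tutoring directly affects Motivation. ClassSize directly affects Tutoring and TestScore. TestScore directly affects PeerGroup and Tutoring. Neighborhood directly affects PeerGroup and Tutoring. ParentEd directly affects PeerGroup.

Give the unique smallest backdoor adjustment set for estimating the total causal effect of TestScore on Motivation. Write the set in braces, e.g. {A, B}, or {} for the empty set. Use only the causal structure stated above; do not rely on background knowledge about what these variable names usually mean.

{ClassSize}

Variables eligible for adjustment (non-descendants of TestScore, excluding TestScore and Motivation): {ClassSize, Neighborhood, ParentEd}.
Backdoor paths from TestScore to Motivation:
  P1: TestScore <- ClassSize -> Tutoring -> Motivation
The empty set is not sufficient: P1 (TestScore <- ClassSize -> Tutoring -> Motivation) has no collider blocking it and no conditioned non-collider, so it is open.
Try {ClassSize}:
  P1: blocked at fork node ClassSize ∈ conditioning set.
{ClassSize} contains no descendant of TestScore and blocks every backdoor path.
No other singleton works — e.g. {Neighborhood} leaves P1 open — so {ClassSize} is the unique smallest valid adjustment set.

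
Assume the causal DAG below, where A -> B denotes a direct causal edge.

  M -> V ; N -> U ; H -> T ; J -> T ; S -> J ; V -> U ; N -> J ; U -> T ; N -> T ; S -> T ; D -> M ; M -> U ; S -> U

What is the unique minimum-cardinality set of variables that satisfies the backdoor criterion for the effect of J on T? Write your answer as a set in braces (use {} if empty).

{N, S}

Variables eligible for adjustment (non-descendants of J, excluding J and T): {D, H, M, N, S, U, V}.
Backdoor paths from J to T:
  P1: J <- S -> U <- N -> T
  P2: J <- S -> U -> T
  P3: J <- S -> T
  P4: J <- N -> U <- S -> T
  P5: J <- N -> U -> T
  P6: J <- N -> T
The empty set is not sufficient: P2 (J <- S -> U -> T) has no collider blocking it and no conditioned non-collider, so it is open.
Try {N, S}:
  P1: blocked at fork node S ∈ conditioning set.
  P2: blocked at fork node S ∈ conditioning set.
  P3: blocked at fork node S ∈ conditioning set.
  P4: blocked at fork node N ∈ conditioning set.
  P5: blocked at fork node N ∈ conditioning set.
  P6: blocked at fork node N ∈ conditioning set.
{N, S} contains no descendant of J and blocks every backdoor path.
Every element of {N, S} is needed (dropping N leaves P5 open; dropping S leaves P2 open), so no proper subset is valid.
Among all size-2 subsets of the eligible variables, only {N, S} blocks every backdoor path, so it is the unique smallest valid adjustment set.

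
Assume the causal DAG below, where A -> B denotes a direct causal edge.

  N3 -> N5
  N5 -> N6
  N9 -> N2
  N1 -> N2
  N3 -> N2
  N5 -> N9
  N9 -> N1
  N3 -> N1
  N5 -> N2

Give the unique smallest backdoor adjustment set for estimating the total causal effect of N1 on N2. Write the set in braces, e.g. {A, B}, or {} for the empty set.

Variables eligible for adjustment (non-descendants of N1, excluding N1 and N2): {N3, N5, N6, N9}.
Backdoor paths from N1 to N2:
  P1: N1 <- N3 -> N5 -> N9 -> N2
  P2: N1 <- N3 -> N5 -> N2
  P3: N1 <- N3 -> N2
  P4: N1 <- N9 <- N5 <- N3 -> N2
  P5: N1 <- N9 <- N5 -> N2
  P6: N1 <- N9 -> N2
The empty set is not sufficient: P1 (N1 <- N3 -> N5 -> N9 -> N2) has no collider blocking it and no conditioned non-collider, so it is open.
Try {N3, N9}:
  P1: blocked at fork node N3 ∈ conditioning set.
  P2: blocked at fork node N3 ∈ conditioning set.
  P3: blocked at fork node N3 ∈ conditioning set.
  P4: blocked at chain node N9 ∈ conditioning set.
  P5: blocked at chain node N9 ∈ conditioning set.
  P6: blocked at fork node N9 ∈ conditioning set.
{N3, N9} contains no descendant of N1 and blocks every backdoor path.
Every element of {N3, N9} is needed (dropping N3 leaves P2 open; dropping N9 leaves P5 open), so no proper subset is valid.
Among all size-2 subsets of the eligible variables, only {N3, N9} blocks every backdoor path, so it is the unique smallest valid adjustment set.

{N3, N9}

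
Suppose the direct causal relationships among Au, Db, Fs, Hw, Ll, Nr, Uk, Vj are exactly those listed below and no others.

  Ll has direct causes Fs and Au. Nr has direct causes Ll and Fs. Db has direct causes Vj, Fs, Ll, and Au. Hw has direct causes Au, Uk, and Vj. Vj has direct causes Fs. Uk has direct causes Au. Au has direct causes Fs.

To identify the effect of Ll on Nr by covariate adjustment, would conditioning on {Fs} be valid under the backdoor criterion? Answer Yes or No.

Yes

Backdoor paths from Ll to Nr (paths whose first edge points into Ll):
  P1: Ll <- Fs -> Nr
  P2: Ll <- Au <- Fs -> Nr
  P3: Ll <- Au -> Uk -> Hw <- Vj <- Fs -> Nr
  P4: Ll <- Au -> Uk -> Hw <- Vj -> Db <- Fs -> Nr
  P5: Ll <- Au -> Hw <- Vj <- Fs -> Nr
  P6: Ll <- Au -> Hw <- Vj -> Db <- Fs -> Nr
  P7: Ll <- Au -> Db <- Fs -> Nr
  P8: Ll <- Au -> Db <- Vj <- Fs -> Nr
Condition 1 (no descendant of Ll in the set): holds — descendants of Ll are {Db, Nr}; none are in {Fs}.
Condition 2 (every backdoor path blocked by {Fs}):
  P1: blocked at fork node Fs ∈ conditioning set.
  P2: blocked at fork node Fs ∈ conditioning set.
  P3: blocked at collider Hw (neither it nor any descendant is in the conditioning set).
  P4: blocked at collider Hw (neither it nor any descendant is in the conditioning set).
  P5: blocked at collider Hw (neither it nor any descendant is in the conditioning set).
  P6: blocked at collider Hw (neither it nor any descendant is in the conditioning set).
  P7: blocked at collider Db (neither it nor any descendant is in the conditioning set).
  P8: blocked at collider Db (neither it nor any descendant is in the conditioning set).
{Fs} satisfies the backdoor criterion.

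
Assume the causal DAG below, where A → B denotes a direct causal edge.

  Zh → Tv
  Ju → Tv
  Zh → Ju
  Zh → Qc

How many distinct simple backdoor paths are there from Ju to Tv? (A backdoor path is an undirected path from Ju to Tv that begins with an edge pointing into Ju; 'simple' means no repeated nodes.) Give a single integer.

A backdoor path from Ju to Tv is any simple undirected path whose first edge points into Ju (i.e. leaves Ju via a parent).
Parents of Ju: {Zh}.
Enumerating:
  P1: Ju <- Zh -> Tv
That exhausts the simple backdoor paths. Count: 1.

1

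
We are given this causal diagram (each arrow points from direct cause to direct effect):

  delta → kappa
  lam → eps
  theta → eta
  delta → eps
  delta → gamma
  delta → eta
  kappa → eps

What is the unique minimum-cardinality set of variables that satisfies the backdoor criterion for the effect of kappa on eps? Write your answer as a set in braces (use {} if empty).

Variables eligible for adjustment (non-descendants of kappa, excluding kappa and eps): {delta, eta, gamma, lam, theta}.
Backdoor paths from kappa to eps:
  P1: kappa <- delta -> eps
The empty set is not sufficient: P1 (kappa <- delta -> eps) has no collider blocking it and no conditioned non-collider, so it is open.
Try {delta}:
  P1: blocked at fork node delta ∈ conditioning set.
{delta} contains no descendant of kappa and blocks every backdoor path.
No other singleton works — e.g. {lam} leaves P1 open — so {delta} is the unique smallest valid adjustment set.

{delta}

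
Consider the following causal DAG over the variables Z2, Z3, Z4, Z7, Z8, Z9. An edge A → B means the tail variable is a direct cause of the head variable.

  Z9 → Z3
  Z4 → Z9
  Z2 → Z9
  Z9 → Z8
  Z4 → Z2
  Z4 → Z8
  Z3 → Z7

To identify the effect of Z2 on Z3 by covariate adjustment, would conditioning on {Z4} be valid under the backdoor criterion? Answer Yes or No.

Yes

Backdoor paths from Z2 to Z3 (paths whose first edge points into Z2):
  P1: Z2 <- Z4 -> Z9 -> Z3
  P2: Z2 <- Z4 -> Z8 <- Z9 -> Z3
Condition 1 (no descendant of Z2 in the set): holds — descendants of Z2 are {Z3, Z7, Z8, Z9}; none are in {Z4}.
Condition 2 (every backdoor path blocked by {Z4}):
  P1: blocked at fork node Z4 ∈ conditioning set.
  P2: blocked at fork node Z4 ∈ conditioning set.
{Z4} satisfies the backdoor criterion.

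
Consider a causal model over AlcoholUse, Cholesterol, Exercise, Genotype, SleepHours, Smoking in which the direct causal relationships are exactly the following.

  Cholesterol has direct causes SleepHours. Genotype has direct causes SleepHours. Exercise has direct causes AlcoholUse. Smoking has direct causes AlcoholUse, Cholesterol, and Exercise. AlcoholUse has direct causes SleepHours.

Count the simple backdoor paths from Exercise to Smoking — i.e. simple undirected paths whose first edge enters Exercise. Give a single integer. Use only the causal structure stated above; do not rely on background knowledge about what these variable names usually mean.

A backdoor path from Exercise to Smoking is any simple undirected path whose first edge points into Exercise (i.e. leaves Exercise via a parent).
Parents of Exercise: {AlcoholUse}.
Enumerating:
  P1: Exercise <- AlcoholUse <- SleepHours -> Cholesterol -> Smoking
  P2: Exercise <- AlcoholUse -> Smoking
That exhausts the simple backdoor paths. Count: 2.

2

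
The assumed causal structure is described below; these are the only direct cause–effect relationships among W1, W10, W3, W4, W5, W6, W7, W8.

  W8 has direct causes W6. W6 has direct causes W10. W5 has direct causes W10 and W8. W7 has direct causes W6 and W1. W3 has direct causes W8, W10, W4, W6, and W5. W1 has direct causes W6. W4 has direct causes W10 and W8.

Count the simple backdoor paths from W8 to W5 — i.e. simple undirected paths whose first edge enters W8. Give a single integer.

A backdoor path from W8 to W5 is any simple undirected path whose first edge points into W8 (i.e. leaves W8 via a parent).
Parents of W8: {W6}.
Enumerating:
  P1: W8 <- W6 <- W10 -> W4 -> W3 <- W5
  P2: W8 <- W6 <- W10 -> W5
  P3: W8 <- W6 <- W10 -> W3 <- W5
  P4: W8 <- W6 -> W3 <- W10 -> W5
  P5: W8 <- W6 -> W3 <- W4 <- W10 -> W5
  P6: W8 <- W6 -> W3 <- W5
That exhausts the simple backdoor paths. Count: 6.

6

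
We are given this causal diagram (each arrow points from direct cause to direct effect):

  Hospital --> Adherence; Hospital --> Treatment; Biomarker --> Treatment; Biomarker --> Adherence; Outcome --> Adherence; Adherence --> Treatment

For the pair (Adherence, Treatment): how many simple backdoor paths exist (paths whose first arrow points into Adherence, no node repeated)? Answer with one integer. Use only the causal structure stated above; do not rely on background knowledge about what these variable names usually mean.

2

A backdoor path from Adherence to Treatment is any simple undirected path whose first edge points into Adherence (i.e. leaves Adherence via a parent).
Parents of Adherence: {Biomarker, Hospital, Outcome}.
Enumerating:
  P1: Adherence <- Biomarker -> Treatment
  P2: Adherence <- Hospital -> Treatment
That exhausts the simple backdoor paths. Count: 2.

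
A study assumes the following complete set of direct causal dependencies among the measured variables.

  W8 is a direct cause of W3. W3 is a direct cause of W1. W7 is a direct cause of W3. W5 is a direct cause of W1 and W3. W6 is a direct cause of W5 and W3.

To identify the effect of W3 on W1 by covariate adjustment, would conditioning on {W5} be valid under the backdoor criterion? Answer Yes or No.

Yes

Backdoor paths from W3 to W1 (paths whose first edge points into W3):
  P1: W3 <- W6 -> W5 -> W1
  P2: W3 <- W5 -> W1
Condition 1 (no descendant of W3 in the set): holds — descendants of W3 are {W1}; none are in {W5}.
Condition 2 (every backdoor path blocked by {W5}):
  P1: blocked at chain node W5 ∈ conditioning set.
  P2: blocked at fork node W5 ∈ conditioning set.
{W5} satisfies the backdoor criterion.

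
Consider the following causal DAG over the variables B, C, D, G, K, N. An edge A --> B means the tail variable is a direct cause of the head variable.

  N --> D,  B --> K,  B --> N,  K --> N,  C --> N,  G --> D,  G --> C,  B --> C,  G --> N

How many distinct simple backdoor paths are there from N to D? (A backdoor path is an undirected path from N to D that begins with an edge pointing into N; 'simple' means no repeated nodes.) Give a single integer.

4

A backdoor path from N to D is any simple undirected path whose first edge points into N (i.e. leaves N via a parent).
Parents of N: {B, C, G, K}.
Enumerating:
  P1: N <- B -> C <- G -> D
  P2: N <- K <- B -> C <- G -> D
  P3: N <- G -> D
  P4: N <- C <- G -> D
That exhausts the simple backdoor paths. Count: 4.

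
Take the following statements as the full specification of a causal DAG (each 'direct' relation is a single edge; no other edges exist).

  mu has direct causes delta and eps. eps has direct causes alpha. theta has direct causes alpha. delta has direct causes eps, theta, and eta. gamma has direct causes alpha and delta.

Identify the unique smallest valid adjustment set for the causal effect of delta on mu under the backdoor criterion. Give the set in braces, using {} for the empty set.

Variables eligible for adjustment (non-descendants of delta, excluding delta and mu): {alpha, eps, eta, theta}.
Backdoor paths from delta to mu:
  P1: delta <- eps -> mu
  P2: delta <- theta <- alpha -> eps -> mu
The empty set is not sufficient: P1 (delta <- eps -> mu) has no collider blocking it and no conditioned non-collider, so it is open.
Try {eps}:
  P1: blocked at fork node eps ∈ conditioning set.
  P2: blocked at chain node eps ∈ conditioning set.
{eps} contains no descendant of delta and blocks every backdoor path.
No other singleton works — e.g. {eta} leaves P1 open — so {eps} is the unique smallest valid adjustment set.

{eps}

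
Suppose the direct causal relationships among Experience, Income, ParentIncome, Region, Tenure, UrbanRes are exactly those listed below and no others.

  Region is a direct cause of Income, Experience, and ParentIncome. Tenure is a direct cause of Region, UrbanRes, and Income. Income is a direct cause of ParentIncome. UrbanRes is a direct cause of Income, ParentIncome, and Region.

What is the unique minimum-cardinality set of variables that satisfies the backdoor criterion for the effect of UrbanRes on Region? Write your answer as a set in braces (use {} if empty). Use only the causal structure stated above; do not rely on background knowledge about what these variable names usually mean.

{Tenure}

Variables eligible for adjustment (non-descendants of UrbanRes, excluding UrbanRes and Region): {Tenure}.
Backdoor paths from UrbanRes to Region:
  P1: UrbanRes <- Tenure -> Region
  P2: UrbanRes <- Tenure -> Income <- Region
  P3: UrbanRes <- Tenure -> Income -> ParentIncome <- Region
The empty set is not sufficient: P1 (UrbanRes <- Tenure -> Region) has no collider blocking it and no conditioned non-collider, so it is open.
Try {Tenure}:
  P1: blocked at fork node Tenure ∈ conditioning set.
  P2: blocked at fork node Tenure ∈ conditioning set.
  P3: blocked at fork node Tenure ∈ conditioning set.
{Tenure} contains no descendant of UrbanRes and blocks every backdoor path.
{Tenure} is the unique smallest valid adjustment set.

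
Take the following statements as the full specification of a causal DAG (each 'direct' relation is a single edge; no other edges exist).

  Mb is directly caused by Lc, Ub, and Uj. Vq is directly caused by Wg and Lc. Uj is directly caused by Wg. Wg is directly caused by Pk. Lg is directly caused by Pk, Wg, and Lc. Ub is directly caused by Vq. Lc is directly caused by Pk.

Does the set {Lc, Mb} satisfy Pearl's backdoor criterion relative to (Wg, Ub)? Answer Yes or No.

Backdoor paths from Wg to Ub (paths whose first edge points into Wg):
  P1: Wg <- Pk -> Lc -> Vq -> Ub
  P2: Wg <- Pk -> Lc -> Mb <- Ub
  P3: Wg <- Pk -> Lg <- Lc -> Vq -> Ub
  P4: Wg <- Pk -> Lg <- Lc -> Mb <- Ub
Condition 1 (no descendant of Wg in the set): FAILS — Mb is a descendant of Wg.
Condition 2 (every backdoor path blocked by {Lc, Mb}):
  P1: blocked at chain node Lc ∈ conditioning set.
  P2: blocked at chain node Lc ∈ conditioning set.
  P3: blocked at collider Lg (neither it nor any descendant is in the conditioning set).
  P4: blocked at collider Lg (neither it nor any descendant is in the conditioning set).
{Lc, Mb} does not satisfy the backdoor criterion.

No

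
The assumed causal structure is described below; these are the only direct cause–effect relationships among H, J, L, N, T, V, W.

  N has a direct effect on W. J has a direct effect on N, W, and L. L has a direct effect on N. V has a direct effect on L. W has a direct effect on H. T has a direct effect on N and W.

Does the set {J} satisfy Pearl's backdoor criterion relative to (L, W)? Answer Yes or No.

Yes

Backdoor paths from L to W (paths whose first edge points into L):
  P1: L <- J -> N <- T -> W
  P2: L <- J -> N -> W
  P3: L <- J -> W
Condition 1 (no descendant of L in the set): holds — descendants of L are {H, N, W}; none are in {J}.
Condition 2 (every backdoor path blocked by {J}):
  P1: blocked at fork node J ∈ conditioning set.
  P2: blocked at fork node J ∈ conditioning set.
  P3: blocked at fork node J ∈ conditioning set.
{J} satisfies the backdoor criterion.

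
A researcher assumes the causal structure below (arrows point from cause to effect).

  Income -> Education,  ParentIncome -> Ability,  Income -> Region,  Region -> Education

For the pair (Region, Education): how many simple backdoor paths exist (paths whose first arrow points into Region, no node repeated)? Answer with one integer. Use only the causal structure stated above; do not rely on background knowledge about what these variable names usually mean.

1

A backdoor path from Region to Education is any simple undirected path whose first edge points into Region (i.e. leaves Region via a parent).
Parents of Region: {Income}.
Enumerating:
  P1: Region <- Income -> Education
That exhausts the simple backdoor paths. Count: 1.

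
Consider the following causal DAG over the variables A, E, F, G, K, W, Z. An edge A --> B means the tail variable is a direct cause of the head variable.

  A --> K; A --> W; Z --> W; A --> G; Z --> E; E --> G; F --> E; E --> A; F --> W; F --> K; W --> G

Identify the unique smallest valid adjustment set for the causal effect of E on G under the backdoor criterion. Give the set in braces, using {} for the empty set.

Variables eligible for adjustment (non-descendants of E, excluding E and G): {F, Z}.
Backdoor paths from E to G:
  P1: E <- Z -> W <- F -> K <- A -> G
  P2: E <- Z -> W <- A -> G
  P3: E <- Z -> W -> G
  P4: E <- F -> W <- A -> G
  P5: E <- F -> W -> G
  P6: E <- F -> K <- A -> W -> G
  P7: E <- F -> K <- A -> G
The empty set is not sufficient: P3 (E <- Z -> W -> G) has no collider blocking it and no conditioned non-collider, so it is open.
Try {F, Z}:
  P1: blocked at fork node Z ∈ conditioning set.
  P2: blocked at fork node Z ∈ conditioning set.
  P3: blocked at fork node Z ∈ conditioning set.
  P4: blocked at fork node F ∈ conditioning set.
  P5: blocked at fork node F ∈ conditioning set.
  P6: blocked at fork node F ∈ conditioning set.
  P7: blocked at fork node F ∈ conditioning set.
{F, Z} contains no descendant of E and blocks every backdoor path.
Every element of {F, Z} is needed (dropping F leaves P5 open; dropping Z leaves P3 open), so no proper subset is valid.
Among all size-2 subsets of the eligible variables, only {F, Z} blocks every backdoor path, so it is the unique smallest valid adjustment set.

{F, Z}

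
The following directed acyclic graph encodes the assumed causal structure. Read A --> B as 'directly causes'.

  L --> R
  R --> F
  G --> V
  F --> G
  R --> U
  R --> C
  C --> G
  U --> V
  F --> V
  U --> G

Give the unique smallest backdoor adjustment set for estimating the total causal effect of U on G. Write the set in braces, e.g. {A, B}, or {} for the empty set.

{R}

Variables eligible for adjustment (non-descendants of U, excluding U and G): {C, F, L, R}.
Backdoor paths from U to G:
  P1: U <- R -> C -> G
  P2: U <- R -> F -> G
  P3: U <- R -> F -> V <- G
The empty set is not sufficient: P1 (U <- R -> C -> G) has no collider blocking it and no conditioned non-collider, so it is open.
Try {R}:
  P1: blocked at fork node R ∈ conditioning set.
  P2: blocked at fork node R ∈ conditioning set.
  P3: blocked at fork node R ∈ conditioning set.
{R} contains no descendant of U and blocks every backdoor path.
No other singleton works — e.g. {L} leaves P1 open — so {R} is the unique smallest valid adjustment set.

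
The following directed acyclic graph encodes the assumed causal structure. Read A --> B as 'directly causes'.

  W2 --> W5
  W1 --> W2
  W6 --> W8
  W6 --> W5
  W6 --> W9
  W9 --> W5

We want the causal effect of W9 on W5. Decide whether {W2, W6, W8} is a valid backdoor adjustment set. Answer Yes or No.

Yes

Backdoor paths from W9 to W5 (paths whose first edge points into W9):
  P1: W9 <- W6 -> W5
Condition 1 (no descendant of W9 in the set): holds — descendants of W9 are {W5}; none are in {W2, W6, W8}.
Condition 2 (every backdoor path blocked by {W2, W6, W8}):
  P1: blocked at fork node W6 ∈ conditioning set.
{W2, W6, W8} satisfies the backdoor criterion.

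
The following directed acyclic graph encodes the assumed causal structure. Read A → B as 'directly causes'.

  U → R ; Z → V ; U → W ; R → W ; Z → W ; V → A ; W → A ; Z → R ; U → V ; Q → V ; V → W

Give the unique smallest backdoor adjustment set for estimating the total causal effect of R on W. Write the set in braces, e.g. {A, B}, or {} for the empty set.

Variables eligible for adjustment (non-descendants of R, excluding R and W): {Q, U, V, Z}.
Backdoor paths from R to W:
  P1: R <- Z -> V <- U -> W
  P2: R <- Z -> V -> W
  P3: R <- Z -> V -> A <- W
  P4: R <- Z -> W
  P5: R <- U -> V <- Z -> W
  P6: R <- U -> V -> W
  P7: R <- U -> V -> A <- W
  P8: R <- U -> W
The empty set is not sufficient: P2 (R <- Z -> V -> W) has no collider blocking it and no conditioned non-collider, so it is open.
Try {U, Z}:
  P1: blocked at fork node Z ∈ conditioning set.
  P2: blocked at fork node Z ∈ conditioning set.
  P3: blocked at fork node Z ∈ conditioning set.
  P4: blocked at fork node Z ∈ conditioning set.
  P5: blocked at fork node U ∈ conditioning set.
  P6: blocked at fork node U ∈ conditioning set.
  P7: blocked at fork node U ∈ conditioning set.
  P8: blocked at fork node U ∈ conditioning set.
{U, Z} contains no descendant of R and blocks every backdoor path.
Every element of {U, Z} is needed (dropping U leaves P6 open; dropping Z leaves P2 open), so no proper subset is valid.
Among all size-2 subsets of the eligible variables, only {U, Z} blocks every backdoor path, so it is the unique smallest valid adjustment set.

{U, Z}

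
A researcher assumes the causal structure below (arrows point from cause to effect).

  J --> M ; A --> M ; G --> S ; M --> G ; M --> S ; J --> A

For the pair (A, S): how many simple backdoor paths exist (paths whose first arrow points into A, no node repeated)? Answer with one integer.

A backdoor path from A to S is any simple undirected path whose first edge points into A (i.e. leaves A via a parent).
Parents of A: {J}.
Enumerating:
  P1: A <- J -> M -> G -> S
  P2: A <- J -> M -> S
That exhausts the simple backdoor paths. Count: 2.

2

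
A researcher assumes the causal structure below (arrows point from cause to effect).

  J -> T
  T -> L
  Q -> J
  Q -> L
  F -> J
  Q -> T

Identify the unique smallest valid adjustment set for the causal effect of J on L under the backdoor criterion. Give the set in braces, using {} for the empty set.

Variables eligible for adjustment (non-descendants of J, excluding J and L): {F, Q}.
Backdoor paths from J to L:
  P1: J <- Q -> T -> L
  P2: J <- Q -> L
The empty set is not sufficient: P1 (J <- Q -> T -> L) has no collider blocking it and no conditioned non-collider, so it is open.
Try {Q}:
  P1: blocked at fork node Q ∈ conditioning set.
  P2: blocked at fork node Q ∈ conditioning set.
{Q} contains no descendant of J and blocks every backdoor path.
No other singleton works — e.g. {F} leaves P1 open — so {Q} is the unique smallest valid adjustment set.

{Q}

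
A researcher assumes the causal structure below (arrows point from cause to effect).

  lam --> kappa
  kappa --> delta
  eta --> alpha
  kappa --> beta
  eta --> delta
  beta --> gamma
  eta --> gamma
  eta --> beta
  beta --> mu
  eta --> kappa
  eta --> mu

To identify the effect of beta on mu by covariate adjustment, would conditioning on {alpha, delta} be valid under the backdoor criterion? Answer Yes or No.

Backdoor paths from beta to mu (paths whose first edge points into beta):
  P1: beta <- eta -> mu
  P2: beta <- kappa <- eta -> mu
  P3: beta <- kappa -> delta <- eta -> mu
Condition 1 (no descendant of beta in the set): holds — descendants of beta are {gamma, mu}; none are in {alpha, delta}.
Condition 2 (every backdoor path blocked by {alpha, delta}):
  P1: open — no interior node is in the conditioning set.
  P2: open — no interior node is in the conditioning set.
  P3: open — collider(s) delta are conditioned on (or have a conditioned descendant) and no non-collider on the path is in the set.
{alpha, delta} does not satisfy the backdoor criterion.

No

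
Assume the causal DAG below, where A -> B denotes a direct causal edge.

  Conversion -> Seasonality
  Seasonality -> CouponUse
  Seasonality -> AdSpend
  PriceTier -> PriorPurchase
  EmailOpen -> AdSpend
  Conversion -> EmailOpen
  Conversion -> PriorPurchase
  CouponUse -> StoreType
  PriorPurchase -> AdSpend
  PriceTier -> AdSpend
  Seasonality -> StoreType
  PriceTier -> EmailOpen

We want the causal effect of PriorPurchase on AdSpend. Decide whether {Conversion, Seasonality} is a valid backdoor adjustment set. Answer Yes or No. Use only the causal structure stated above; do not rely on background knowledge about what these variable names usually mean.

Backdoor paths from PriorPurchase to AdSpend (paths whose first edge points into PriorPurchase):
  P1: PriorPurchase <- Conversion -> Seasonality -> AdSpend
  P2: PriorPurchase <- Conversion -> EmailOpen <- PriceTier -> AdSpend
  P3: PriorPurchase <- Conversion -> EmailOpen -> AdSpend
  P4: PriorPurchase <- PriceTier -> EmailOpen <- Conversion -> Seasonality -> AdSpend
  P5: PriorPurchase <- PriceTier -> EmailOpen -> AdSpend
  P6: PriorPurchase <- PriceTier -> AdSpend
Condition 1 (no descendant of PriorPurchase in the set): holds — descendants of PriorPurchase are {AdSpend}; none are in {Conversion, Seasonality}.
Condition 2 (every backdoor path blocked by {Conversion, Seasonality}):
  P1: blocked at fork node Conversion ∈ conditioning set.
  P2: blocked at fork node Conversion ∈ conditioning set.
  P3: blocked at fork node Conversion ∈ conditioning set.
  P4: blocked at collider EmailOpen (neither it nor any descendant is in the conditioning set).
  P5: open — no interior node is in the conditioning set.
  P6: open — no interior node is in the conditioning set.
{Conversion, Seasonality} does not satisfy the backdoor criterion.

No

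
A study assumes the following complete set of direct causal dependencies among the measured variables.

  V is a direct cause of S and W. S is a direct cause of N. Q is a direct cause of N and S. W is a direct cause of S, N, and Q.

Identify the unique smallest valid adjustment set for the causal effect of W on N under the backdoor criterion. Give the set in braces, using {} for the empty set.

Variables eligible for adjustment (non-descendants of W, excluding W and N): {V}.
Backdoor paths from W to N:
  P1: W <- V -> S <- Q -> N
  P2: W <- V -> S -> N
The empty set is not sufficient: P2 (W <- V -> S -> N) has no collider blocking it and no conditioned non-collider, so it is open.
Try {V}:
  P1: blocked at fork node V ∈ conditioning set.
  P2: blocked at fork node V ∈ conditioning set.
{V} contains no descendant of W and blocks every backdoor path.
{V} is the unique smallest valid adjustment set.

{V}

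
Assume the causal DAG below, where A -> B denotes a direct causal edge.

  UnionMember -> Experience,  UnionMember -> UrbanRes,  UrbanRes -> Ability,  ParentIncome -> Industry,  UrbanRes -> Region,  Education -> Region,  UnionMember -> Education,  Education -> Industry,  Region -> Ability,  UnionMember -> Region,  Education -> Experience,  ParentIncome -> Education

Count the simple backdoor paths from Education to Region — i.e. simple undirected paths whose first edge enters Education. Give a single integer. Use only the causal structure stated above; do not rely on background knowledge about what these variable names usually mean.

3

A backdoor path from Education to Region is any simple undirected path whose first edge points into Education (i.e. leaves Education via a parent).
Parents of Education: {ParentIncome, UnionMember}.
Enumerating:
  P1: Education <- UnionMember -> UrbanRes -> Region
  P2: Education <- UnionMember -> UrbanRes -> Ability <- Region
  P3: Education <- UnionMember -> Region
That exhausts the simple backdoor paths. Count: 3.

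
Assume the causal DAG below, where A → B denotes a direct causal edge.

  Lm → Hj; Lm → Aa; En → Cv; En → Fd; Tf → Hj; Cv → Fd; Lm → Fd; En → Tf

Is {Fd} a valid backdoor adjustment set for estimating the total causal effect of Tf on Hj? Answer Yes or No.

Backdoor paths from Tf to Hj (paths whose first edge points into Tf):
  P1: Tf <- En -> Cv -> Fd <- Lm -> Hj
  P2: Tf <- En -> Fd <- Lm -> Hj
Condition 1 (no descendant of Tf in the set): holds — descendants of Tf are {Hj}; none are in {Fd}.
Condition 2 (every backdoor path blocked by {Fd}):
  P1: open — collider(s) Fd are conditioned on (or have a conditioned descendant) and no non-collider on the path is in the set.
  P2: open — collider(s) Fd are conditioned on (or have a conditioned descendant) and no non-collider on the path is in the set.
{Fd} does not satisfy the backdoor criterion.

No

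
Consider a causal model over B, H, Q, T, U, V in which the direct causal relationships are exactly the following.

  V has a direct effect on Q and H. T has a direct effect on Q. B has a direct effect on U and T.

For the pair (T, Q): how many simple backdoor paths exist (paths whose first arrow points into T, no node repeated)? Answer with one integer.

A backdoor path from T to Q is any simple undirected path whose first edge points into T (i.e. leaves T via a parent).
Parents of T: {B}.
No simple path from any parent of T reaches Q without revisiting T, so there are no backdoor paths.

0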